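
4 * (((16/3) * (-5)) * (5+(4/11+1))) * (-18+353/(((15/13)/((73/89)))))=-1393132160/8811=-158112.83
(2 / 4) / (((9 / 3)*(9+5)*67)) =1 / 5628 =0.00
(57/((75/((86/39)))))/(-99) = -1634/96525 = -0.02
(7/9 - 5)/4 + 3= 35/18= 1.94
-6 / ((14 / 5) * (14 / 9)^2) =-1215 / 1372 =-0.89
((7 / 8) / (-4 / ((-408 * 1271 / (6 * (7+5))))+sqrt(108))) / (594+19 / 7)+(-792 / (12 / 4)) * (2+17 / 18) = -109142326157459159 / 140406079961064+22876260001 * sqrt(3) / 280812159922128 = -777.33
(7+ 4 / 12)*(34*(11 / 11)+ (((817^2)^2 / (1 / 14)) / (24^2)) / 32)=34306703961101 / 13824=2481677080.52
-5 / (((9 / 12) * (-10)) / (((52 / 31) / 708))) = 26 / 16461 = 0.00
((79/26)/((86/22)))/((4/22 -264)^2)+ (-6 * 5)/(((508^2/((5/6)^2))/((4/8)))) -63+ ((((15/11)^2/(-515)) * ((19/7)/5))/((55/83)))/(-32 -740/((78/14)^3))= -592743421731405252868023361819/9408633557921925416010841920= -63.00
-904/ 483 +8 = 2960/ 483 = 6.13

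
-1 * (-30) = 30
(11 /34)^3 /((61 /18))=11979 /1198772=0.01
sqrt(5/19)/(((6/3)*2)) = sqrt(95)/76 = 0.13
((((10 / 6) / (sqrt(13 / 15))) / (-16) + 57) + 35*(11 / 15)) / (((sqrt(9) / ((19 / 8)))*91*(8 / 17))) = 1.53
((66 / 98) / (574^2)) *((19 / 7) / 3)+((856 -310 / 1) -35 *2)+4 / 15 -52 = 719197348687 / 1695154020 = 424.27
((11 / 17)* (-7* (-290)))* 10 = 223300 / 17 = 13135.29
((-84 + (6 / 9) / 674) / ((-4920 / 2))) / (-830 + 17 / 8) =-0.00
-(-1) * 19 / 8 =19 / 8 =2.38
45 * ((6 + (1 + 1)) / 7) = 360 / 7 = 51.43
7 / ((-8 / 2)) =-7 / 4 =-1.75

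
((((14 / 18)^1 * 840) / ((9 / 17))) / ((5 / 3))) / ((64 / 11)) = 9163 / 72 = 127.26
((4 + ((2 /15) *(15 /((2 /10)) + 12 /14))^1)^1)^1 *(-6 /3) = -988 /35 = -28.23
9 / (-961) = -9 / 961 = -0.01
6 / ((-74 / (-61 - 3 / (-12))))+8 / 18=7153 / 1332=5.37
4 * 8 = 32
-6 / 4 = -3 / 2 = -1.50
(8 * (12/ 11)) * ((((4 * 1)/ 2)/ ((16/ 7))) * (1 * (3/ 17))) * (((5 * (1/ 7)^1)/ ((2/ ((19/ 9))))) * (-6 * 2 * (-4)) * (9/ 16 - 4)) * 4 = -11400/ 17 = -670.59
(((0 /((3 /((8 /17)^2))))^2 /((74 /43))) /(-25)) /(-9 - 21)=0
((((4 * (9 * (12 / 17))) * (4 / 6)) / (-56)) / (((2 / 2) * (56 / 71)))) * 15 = -9585 / 1666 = -5.75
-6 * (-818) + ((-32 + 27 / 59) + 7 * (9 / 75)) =7194014 / 1475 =4877.30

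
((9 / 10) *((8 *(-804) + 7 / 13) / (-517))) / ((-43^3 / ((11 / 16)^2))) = -8277291 / 124361669120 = -0.00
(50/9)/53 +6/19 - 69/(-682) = 3225131/6180966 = 0.52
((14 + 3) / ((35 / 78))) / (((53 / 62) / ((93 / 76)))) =1911429 / 35245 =54.23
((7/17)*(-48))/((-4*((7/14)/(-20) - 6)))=-3360/4097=-0.82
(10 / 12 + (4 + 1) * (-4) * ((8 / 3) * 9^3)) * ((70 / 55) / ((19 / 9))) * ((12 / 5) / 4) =-2939265 / 209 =-14063.47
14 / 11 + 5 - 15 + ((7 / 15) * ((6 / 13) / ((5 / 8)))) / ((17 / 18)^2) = -8617632 / 1033175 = -8.34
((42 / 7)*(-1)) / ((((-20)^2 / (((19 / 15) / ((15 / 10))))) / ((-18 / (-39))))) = -19 / 3250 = -0.01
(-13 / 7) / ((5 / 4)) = -1.49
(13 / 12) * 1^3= 13 / 12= 1.08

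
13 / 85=0.15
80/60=4/3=1.33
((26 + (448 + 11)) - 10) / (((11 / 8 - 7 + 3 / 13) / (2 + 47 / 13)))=-277400 / 561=-494.47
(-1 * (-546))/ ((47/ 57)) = 662.17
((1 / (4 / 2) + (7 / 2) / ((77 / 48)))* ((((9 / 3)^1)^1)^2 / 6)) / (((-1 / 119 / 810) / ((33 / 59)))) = -433755 / 2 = -216877.50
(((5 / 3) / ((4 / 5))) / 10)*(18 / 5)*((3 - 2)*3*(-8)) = -18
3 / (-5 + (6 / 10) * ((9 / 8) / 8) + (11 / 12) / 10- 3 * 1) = -2880 / 7511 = -0.38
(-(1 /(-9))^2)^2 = 1 /6561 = 0.00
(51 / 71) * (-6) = -306 / 71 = -4.31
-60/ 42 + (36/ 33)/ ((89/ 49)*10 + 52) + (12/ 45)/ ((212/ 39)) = -15947587/ 11692065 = -1.36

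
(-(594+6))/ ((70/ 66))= -3960/ 7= -565.71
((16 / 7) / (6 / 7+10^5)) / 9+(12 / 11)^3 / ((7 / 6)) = 32659554472 / 29348801559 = 1.11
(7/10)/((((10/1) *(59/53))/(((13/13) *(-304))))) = -28196/1475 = -19.12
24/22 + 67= 749/11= 68.09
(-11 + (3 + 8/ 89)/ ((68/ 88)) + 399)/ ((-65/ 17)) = -593094/ 5785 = -102.52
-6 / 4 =-3 / 2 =-1.50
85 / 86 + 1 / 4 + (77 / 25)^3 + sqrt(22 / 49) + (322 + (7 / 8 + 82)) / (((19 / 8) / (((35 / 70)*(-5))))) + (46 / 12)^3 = -935850380299 / 2757375000 + sqrt(22) / 7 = -338.73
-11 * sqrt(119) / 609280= -0.00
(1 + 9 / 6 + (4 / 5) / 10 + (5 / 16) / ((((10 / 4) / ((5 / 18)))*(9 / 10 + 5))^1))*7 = 1922347 / 106200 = 18.10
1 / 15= 0.07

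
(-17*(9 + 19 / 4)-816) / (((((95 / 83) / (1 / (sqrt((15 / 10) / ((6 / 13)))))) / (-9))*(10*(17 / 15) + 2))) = 38097*sqrt(13) / 400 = 343.40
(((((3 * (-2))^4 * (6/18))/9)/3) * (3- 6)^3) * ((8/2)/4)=-432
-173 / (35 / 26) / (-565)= 4498 / 19775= 0.23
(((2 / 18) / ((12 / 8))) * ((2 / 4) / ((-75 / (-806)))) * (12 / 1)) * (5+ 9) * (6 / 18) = 45136 / 2025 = 22.29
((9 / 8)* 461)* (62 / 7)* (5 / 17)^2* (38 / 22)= 61094025 / 89012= 686.36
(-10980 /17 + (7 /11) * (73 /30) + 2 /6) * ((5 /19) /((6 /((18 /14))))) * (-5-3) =7225686 /24871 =290.53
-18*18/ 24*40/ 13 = -540/ 13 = -41.54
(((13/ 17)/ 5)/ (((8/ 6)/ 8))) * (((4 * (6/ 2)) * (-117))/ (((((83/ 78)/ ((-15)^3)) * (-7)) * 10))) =-576580680/ 9877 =-58376.09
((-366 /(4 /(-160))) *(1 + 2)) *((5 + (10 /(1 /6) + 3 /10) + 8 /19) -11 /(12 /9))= 2524128.63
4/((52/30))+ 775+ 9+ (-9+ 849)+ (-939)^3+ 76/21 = -827934389.07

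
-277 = -277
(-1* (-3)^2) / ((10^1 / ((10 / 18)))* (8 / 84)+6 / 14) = -21 / 5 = -4.20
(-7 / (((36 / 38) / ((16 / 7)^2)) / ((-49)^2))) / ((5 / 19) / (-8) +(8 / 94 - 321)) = 5959353344 / 20635659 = 288.79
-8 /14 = -0.57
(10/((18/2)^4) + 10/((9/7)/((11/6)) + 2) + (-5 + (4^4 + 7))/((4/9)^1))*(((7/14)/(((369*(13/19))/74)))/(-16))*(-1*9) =280235285051/5819029632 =48.16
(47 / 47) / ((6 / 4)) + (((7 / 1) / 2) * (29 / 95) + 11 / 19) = 1319 / 570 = 2.31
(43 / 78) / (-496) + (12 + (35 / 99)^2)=1532381471 / 126393696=12.12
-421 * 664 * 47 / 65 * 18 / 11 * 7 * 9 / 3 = -4966378704 / 715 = -6945984.20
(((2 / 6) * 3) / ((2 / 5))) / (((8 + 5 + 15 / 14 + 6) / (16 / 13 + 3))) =1925 / 3653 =0.53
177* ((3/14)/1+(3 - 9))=-14337/14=-1024.07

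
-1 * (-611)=611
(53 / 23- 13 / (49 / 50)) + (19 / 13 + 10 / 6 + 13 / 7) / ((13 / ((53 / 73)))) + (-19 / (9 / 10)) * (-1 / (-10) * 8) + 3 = -3074725285 / 125134191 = -24.57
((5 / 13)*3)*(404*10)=60600 / 13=4661.54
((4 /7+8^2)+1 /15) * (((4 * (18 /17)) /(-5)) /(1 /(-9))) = 1465992 /2975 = 492.77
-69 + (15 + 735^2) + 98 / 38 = 10263298 / 19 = 540173.58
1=1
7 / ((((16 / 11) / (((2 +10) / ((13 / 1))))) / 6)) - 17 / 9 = 5795 / 234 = 24.76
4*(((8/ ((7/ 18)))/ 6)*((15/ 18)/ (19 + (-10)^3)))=-80/ 6867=-0.01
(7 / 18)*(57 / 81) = 133 / 486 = 0.27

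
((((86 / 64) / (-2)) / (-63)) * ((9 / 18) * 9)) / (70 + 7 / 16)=0.00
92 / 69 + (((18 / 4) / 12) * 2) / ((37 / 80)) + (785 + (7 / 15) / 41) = 17930174 / 22755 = 787.97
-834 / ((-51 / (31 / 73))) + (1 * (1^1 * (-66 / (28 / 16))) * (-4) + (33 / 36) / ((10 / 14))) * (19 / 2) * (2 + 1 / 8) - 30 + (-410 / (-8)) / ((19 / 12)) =488131494923 / 158450880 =3080.65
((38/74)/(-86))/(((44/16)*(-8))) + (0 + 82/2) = 2870183/70004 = 41.00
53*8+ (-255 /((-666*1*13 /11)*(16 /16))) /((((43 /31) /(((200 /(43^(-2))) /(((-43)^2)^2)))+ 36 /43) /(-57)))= 67308743404 /159254771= 422.65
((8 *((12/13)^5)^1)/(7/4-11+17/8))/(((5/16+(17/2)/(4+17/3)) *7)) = -2463105024/27308228857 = -0.09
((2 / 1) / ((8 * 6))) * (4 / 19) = 1 / 114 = 0.01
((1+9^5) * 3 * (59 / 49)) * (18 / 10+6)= 81524430 / 49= 1663763.88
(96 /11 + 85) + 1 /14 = 14445 /154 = 93.80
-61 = -61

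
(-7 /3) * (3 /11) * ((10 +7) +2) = -133 /11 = -12.09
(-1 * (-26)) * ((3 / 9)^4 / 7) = 26 / 567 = 0.05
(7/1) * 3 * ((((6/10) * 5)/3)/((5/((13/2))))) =273/10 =27.30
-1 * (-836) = 836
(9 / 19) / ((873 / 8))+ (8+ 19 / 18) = 300553 / 33174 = 9.06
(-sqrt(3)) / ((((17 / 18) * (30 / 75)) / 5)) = -225 * sqrt(3) / 17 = -22.92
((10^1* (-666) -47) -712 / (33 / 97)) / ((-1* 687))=290395 / 22671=12.81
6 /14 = 3 /7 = 0.43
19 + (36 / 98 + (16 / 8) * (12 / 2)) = 1537 / 49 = 31.37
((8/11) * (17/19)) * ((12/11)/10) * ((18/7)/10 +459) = 690336/21175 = 32.60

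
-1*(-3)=3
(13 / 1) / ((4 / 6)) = 39 / 2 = 19.50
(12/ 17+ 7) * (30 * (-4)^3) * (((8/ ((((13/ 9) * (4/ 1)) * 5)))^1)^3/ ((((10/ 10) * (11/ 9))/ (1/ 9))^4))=-293372928/ 13670667725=-0.02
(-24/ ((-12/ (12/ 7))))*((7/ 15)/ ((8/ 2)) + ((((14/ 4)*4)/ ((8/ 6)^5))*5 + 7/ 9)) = 57619/ 960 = 60.02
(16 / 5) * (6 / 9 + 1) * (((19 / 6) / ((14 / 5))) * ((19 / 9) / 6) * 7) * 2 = 7220 / 243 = 29.71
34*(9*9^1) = 2754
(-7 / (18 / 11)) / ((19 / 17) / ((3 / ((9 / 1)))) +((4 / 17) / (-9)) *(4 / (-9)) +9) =-11781 / 34052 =-0.35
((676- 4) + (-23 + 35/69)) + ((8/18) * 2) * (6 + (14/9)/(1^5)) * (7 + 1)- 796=-172820/1863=-92.76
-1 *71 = -71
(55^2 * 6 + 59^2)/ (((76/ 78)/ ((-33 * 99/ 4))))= -18132043.44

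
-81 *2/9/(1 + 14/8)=-72/11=-6.55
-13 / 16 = -0.81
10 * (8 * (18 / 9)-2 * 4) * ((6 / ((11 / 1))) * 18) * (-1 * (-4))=34560 / 11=3141.82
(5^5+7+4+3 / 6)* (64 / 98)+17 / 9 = 904145 / 441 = 2050.22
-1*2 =-2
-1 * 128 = -128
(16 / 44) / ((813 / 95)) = 380 / 8943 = 0.04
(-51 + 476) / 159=425 / 159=2.67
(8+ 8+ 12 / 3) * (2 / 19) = 40 / 19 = 2.11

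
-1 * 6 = -6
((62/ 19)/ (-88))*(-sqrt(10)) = 31*sqrt(10)/ 836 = 0.12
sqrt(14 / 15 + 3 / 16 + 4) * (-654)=-1479.95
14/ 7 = 2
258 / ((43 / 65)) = 390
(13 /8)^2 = 169 /64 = 2.64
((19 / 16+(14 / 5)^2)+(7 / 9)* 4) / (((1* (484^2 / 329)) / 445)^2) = 4.74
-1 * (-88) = 88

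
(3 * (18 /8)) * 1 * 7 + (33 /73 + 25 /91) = 47.98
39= 39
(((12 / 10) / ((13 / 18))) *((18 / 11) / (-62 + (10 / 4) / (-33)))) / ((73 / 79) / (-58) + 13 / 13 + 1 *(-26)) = 53444448 / 30524678015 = 0.00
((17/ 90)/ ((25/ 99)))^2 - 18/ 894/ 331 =1724448611/ 3082437500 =0.56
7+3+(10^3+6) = 1016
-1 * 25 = -25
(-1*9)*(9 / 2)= -81 / 2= -40.50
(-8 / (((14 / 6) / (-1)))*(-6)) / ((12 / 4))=-48 / 7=-6.86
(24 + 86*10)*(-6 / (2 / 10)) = -26520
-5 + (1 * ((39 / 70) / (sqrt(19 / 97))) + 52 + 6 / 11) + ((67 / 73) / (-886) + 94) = 39 * sqrt(1843) / 1330 + 100702909 / 711458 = 142.80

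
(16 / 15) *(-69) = -368 / 5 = -73.60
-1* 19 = -19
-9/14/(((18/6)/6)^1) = -1.29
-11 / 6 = -1.83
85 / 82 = 1.04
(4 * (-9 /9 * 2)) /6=-4 /3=-1.33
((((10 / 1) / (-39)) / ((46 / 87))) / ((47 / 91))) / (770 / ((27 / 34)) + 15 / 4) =-756 / 783725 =-0.00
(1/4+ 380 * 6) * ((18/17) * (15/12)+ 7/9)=5864803/1224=4791.51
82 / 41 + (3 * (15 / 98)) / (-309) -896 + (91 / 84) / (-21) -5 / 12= -40629499 / 45423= -894.47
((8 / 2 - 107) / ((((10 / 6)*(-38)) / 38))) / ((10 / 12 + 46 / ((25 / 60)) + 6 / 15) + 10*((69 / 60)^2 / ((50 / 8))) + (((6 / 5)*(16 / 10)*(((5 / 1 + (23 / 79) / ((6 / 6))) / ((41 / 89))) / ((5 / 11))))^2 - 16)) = 30391466146875 / 1205572120625008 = 0.03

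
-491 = -491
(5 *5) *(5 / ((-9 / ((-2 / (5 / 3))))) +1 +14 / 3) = 475 / 3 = 158.33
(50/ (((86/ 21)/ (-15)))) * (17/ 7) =-19125/ 43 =-444.77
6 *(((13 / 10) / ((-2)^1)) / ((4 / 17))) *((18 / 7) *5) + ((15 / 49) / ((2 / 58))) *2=-38289 / 196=-195.35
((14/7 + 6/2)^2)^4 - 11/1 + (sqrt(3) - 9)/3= sqrt(3)/3 + 390611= 390611.58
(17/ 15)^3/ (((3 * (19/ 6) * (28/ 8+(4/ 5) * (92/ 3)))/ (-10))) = -39304/ 719055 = -0.05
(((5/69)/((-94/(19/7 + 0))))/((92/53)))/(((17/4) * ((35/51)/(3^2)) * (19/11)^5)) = -76821327/317536760254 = -0.00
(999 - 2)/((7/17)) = 16949/7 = 2421.29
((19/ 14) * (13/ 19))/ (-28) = -13/ 392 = -0.03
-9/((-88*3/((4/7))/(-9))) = -0.18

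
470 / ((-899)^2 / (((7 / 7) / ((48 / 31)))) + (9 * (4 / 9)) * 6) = 0.00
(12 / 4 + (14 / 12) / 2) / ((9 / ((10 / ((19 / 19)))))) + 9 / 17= 4141 / 918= 4.51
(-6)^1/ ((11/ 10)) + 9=39/ 11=3.55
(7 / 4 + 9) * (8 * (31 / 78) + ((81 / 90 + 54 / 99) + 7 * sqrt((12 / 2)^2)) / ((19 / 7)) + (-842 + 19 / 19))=-2880401569 / 326040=-8834.50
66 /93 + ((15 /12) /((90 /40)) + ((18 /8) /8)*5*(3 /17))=229697 /151776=1.51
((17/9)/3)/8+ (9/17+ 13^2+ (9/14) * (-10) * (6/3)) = 4029127/25704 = 156.75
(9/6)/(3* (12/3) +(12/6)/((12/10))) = 9/82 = 0.11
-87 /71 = -1.23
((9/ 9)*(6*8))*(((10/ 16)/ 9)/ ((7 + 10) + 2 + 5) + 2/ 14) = 1763/ 252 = 7.00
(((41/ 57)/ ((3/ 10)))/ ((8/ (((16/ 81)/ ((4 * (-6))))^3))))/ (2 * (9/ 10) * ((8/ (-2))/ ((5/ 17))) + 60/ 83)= 425375/ 60477888014856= 0.00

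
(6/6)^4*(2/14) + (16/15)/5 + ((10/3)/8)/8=6859/16800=0.41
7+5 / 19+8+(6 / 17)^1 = 15.62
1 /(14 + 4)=1 /18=0.06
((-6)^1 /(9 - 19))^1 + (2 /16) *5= 49 /40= 1.22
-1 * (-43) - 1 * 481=-438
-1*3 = -3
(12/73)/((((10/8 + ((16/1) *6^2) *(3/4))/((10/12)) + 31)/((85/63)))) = 3400/8445297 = 0.00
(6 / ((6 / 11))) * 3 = 33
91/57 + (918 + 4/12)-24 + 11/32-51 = 1541779/1824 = 845.27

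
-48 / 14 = -24 / 7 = -3.43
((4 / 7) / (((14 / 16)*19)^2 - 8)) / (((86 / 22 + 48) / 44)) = 123904 / 68656469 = 0.00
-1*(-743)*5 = 3715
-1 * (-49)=49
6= 6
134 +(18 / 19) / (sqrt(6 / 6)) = 2564 / 19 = 134.95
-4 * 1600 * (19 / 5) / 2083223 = -0.01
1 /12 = 0.08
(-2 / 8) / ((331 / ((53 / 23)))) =-53 / 30452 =-0.00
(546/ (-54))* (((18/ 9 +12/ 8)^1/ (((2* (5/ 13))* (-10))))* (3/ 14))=0.99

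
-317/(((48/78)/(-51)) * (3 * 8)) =70057/64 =1094.64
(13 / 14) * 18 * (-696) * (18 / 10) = -732888 / 35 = -20939.66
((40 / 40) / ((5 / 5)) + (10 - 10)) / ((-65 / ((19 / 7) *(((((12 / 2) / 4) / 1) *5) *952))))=-3876 / 13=-298.15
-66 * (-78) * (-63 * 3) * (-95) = 92432340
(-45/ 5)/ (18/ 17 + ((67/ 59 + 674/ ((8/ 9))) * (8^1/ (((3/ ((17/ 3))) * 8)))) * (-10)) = 162486/ 258946559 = 0.00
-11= -11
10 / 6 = 5 / 3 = 1.67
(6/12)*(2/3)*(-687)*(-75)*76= 1305300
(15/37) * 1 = 15/37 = 0.41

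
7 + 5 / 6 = 47 / 6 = 7.83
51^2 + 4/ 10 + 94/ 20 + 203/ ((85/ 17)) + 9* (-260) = 3067/ 10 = 306.70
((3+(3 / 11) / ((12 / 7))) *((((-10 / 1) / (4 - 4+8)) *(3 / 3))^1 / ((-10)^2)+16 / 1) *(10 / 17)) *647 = 115024307 / 5984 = 19221.98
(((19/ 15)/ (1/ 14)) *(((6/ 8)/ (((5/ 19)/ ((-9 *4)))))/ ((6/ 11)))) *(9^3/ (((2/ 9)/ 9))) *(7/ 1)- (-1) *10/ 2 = -34469085863/ 50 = -689381717.26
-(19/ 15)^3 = -6859/ 3375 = -2.03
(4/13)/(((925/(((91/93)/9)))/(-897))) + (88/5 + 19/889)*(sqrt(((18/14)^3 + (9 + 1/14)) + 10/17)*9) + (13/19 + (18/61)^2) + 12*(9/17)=2199701151899/310175955225 + 704943*sqrt(32710006)/7405370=551.53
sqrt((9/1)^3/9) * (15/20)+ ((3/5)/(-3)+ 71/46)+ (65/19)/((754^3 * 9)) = 5248072676681/648432294120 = 8.09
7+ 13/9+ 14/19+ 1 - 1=1570/171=9.18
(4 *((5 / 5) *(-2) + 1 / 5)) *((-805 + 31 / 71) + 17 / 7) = 14351796 / 2485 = 5775.37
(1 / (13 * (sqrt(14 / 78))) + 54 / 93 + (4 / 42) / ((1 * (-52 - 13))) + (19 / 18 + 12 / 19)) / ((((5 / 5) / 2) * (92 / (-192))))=-174919952 / 18491655 - 96 * sqrt(273) / 2093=-10.22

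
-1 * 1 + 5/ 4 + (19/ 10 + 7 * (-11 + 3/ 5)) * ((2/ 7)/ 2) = -9.88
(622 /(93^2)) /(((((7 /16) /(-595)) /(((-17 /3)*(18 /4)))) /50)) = 359516000 /2883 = 124702.05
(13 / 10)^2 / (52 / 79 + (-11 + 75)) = 13351 / 510800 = 0.03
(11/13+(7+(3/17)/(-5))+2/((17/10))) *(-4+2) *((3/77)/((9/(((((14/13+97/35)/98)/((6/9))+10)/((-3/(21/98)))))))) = 8908633343/159345486300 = 0.06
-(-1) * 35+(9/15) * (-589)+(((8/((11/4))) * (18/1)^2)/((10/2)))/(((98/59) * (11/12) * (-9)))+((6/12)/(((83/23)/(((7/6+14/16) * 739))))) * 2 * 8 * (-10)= -249351119074/7381605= -33780.07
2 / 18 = 1 / 9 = 0.11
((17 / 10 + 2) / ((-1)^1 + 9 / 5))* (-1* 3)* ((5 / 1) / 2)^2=-86.72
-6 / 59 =-0.10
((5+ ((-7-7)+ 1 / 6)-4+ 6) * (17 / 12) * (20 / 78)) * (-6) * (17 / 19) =59245 / 4446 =13.33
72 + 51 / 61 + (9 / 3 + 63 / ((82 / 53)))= 583011 / 5002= 116.56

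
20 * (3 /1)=60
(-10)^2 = 100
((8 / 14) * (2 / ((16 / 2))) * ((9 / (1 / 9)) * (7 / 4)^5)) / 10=194481 / 10240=18.99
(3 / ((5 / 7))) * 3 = 63 / 5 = 12.60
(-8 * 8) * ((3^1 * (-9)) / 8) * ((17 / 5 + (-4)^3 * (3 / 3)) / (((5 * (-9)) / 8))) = 58176 / 25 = 2327.04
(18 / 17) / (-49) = -18 / 833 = -0.02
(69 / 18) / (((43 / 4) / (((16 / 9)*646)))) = 475456 / 1161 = 409.52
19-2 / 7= 131 / 7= 18.71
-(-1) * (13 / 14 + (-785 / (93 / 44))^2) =137937.29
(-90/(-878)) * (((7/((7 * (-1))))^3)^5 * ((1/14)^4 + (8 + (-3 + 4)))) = -15558525/16864624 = -0.92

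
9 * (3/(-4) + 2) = 11.25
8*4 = 32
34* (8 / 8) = 34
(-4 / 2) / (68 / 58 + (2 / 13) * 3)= -377 / 308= -1.22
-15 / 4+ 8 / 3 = -13 / 12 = -1.08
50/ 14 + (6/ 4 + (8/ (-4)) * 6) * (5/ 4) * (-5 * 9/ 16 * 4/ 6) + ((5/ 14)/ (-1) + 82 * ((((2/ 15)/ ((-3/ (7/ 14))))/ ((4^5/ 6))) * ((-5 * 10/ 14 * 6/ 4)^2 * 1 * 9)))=1257705/ 50176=25.07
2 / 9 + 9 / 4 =89 / 36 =2.47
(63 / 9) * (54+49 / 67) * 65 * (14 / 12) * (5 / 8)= 58396975 / 3216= 18158.26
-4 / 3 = -1.33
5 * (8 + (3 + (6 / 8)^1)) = 235 / 4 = 58.75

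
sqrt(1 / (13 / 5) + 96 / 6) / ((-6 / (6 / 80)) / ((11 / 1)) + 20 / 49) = -539 * sqrt(2769) / 48100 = -0.59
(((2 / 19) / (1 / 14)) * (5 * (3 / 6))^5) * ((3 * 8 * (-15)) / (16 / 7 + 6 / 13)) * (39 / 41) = -27948375 / 1558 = -17938.62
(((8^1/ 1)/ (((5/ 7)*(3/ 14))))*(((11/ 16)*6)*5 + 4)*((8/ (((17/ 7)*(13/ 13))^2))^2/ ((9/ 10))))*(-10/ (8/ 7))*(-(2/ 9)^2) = 1136.89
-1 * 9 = -9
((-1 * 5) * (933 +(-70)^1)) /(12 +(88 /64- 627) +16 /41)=7.04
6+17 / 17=7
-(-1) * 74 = 74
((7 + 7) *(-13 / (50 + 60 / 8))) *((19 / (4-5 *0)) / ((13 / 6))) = -798 / 115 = -6.94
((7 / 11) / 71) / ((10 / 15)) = 21 / 1562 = 0.01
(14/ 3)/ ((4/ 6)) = 7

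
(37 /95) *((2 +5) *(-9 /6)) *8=-3108 /95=-32.72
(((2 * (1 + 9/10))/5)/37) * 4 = 76/925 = 0.08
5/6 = 0.83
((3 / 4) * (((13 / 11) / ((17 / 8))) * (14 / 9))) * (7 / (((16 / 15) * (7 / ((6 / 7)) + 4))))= 9555 / 27302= 0.35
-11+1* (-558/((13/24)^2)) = -323267/169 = -1912.82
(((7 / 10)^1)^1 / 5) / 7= 1 / 50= 0.02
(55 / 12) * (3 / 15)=11 / 12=0.92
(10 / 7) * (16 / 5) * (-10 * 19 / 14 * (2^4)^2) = -778240 / 49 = -15882.45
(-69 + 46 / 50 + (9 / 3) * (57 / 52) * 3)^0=1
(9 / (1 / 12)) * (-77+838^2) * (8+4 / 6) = 657228312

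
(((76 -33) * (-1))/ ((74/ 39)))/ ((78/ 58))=-1247/ 74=-16.85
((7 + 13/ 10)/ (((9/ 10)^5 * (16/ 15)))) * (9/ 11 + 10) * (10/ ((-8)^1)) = -154328125/ 866052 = -178.20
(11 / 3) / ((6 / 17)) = 187 / 18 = 10.39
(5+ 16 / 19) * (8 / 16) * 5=555 / 38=14.61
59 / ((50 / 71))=4189 / 50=83.78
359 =359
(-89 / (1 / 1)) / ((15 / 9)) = -53.40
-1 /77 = -0.01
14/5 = 2.80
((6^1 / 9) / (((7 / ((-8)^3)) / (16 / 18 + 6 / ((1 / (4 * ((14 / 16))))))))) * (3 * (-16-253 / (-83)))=216857600 / 5229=41472.10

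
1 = 1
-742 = -742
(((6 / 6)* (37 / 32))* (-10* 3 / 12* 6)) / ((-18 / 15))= 925 / 64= 14.45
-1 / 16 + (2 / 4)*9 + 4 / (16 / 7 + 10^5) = 3106349 / 700016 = 4.44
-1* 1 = -1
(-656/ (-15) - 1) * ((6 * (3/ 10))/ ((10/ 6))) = 5769/ 125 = 46.15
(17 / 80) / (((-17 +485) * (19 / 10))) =17 / 71136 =0.00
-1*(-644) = 644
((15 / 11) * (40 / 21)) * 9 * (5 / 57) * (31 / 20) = 4650 / 1463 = 3.18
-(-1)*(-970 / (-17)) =970 / 17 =57.06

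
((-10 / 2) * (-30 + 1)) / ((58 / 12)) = 30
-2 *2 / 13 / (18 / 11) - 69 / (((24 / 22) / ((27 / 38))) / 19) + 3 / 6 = -798935 / 936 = -853.56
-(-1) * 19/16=19/16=1.19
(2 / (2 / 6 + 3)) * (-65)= -39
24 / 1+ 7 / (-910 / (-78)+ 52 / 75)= 7591 / 309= 24.57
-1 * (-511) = 511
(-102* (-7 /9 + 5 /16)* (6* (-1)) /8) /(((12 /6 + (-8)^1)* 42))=1139 /8064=0.14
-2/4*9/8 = -9/16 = -0.56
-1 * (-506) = 506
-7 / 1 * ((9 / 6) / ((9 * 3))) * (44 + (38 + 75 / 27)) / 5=-5341 / 810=-6.59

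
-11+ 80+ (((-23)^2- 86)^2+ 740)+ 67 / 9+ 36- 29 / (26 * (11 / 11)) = 46121477 / 234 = 197100.33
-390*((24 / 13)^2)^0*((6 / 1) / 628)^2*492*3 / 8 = -647595 / 98596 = -6.57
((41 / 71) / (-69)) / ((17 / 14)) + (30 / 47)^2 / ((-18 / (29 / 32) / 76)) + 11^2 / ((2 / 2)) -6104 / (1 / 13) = -58306341011017 / 735888588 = -79232.57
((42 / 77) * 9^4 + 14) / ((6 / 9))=59280 / 11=5389.09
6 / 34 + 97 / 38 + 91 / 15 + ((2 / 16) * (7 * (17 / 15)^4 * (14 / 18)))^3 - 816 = -12604231104866963838939853 / 15642102243375000000000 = -805.79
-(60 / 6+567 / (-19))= 377 / 19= 19.84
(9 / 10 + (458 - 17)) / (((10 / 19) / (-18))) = -755649 / 50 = -15112.98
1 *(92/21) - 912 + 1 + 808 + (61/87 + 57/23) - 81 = -2471390/14007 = -176.44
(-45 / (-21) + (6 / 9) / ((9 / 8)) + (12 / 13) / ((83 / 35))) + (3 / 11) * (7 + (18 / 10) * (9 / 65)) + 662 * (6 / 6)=37411750591 / 56081025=667.10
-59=-59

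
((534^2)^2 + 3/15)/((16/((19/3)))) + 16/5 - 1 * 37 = 7724824703827/240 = 32186769599.28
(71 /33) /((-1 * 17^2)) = -0.01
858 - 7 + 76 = 927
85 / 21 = 4.05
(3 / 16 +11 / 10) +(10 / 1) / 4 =303 / 80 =3.79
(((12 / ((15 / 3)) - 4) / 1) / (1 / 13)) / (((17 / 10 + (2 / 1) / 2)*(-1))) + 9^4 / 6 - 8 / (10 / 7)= 1095.60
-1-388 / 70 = -229 / 35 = -6.54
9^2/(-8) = -10.12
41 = 41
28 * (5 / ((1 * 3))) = 140 / 3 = 46.67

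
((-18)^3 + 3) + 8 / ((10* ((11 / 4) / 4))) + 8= -320091 / 55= -5819.84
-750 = -750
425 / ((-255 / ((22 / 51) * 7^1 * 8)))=-6160 / 153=-40.26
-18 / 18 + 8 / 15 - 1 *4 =-67 / 15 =-4.47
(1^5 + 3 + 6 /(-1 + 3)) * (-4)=-28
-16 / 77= -0.21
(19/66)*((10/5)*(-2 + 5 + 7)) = 190/33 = 5.76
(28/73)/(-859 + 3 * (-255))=-1/4234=-0.00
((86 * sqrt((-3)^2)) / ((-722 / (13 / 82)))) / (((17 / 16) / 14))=-187824 / 251617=-0.75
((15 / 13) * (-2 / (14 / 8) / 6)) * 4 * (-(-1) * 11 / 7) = -880 / 637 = -1.38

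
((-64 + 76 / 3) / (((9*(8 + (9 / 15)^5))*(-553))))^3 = 47634765625000000 / 53541383398781826964550337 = 0.00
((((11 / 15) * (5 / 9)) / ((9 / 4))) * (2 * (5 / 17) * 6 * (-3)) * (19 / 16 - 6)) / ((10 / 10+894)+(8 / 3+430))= 605 / 87057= 0.01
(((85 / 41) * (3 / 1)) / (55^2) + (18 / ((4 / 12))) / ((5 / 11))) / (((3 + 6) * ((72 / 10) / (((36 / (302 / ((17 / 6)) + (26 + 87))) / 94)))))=0.00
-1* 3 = -3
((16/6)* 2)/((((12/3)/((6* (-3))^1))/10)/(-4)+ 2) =960/361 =2.66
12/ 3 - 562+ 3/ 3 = -557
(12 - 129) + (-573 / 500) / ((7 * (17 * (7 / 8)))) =-12183771 / 104125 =-117.01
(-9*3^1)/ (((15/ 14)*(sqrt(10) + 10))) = -14/ 5 + 7*sqrt(10)/ 25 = -1.91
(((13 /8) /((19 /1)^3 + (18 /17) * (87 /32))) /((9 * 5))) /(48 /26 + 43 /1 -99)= -2873 /29564267040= -0.00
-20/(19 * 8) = -5/38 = -0.13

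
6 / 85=0.07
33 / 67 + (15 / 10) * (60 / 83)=8769 / 5561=1.58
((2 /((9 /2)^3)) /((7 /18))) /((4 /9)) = 8 /63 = 0.13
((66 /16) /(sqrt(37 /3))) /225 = 11 * sqrt(111) /22200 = 0.01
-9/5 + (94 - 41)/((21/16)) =4051/105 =38.58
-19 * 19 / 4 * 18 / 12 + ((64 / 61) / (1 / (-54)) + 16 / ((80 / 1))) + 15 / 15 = -465627 / 2440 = -190.83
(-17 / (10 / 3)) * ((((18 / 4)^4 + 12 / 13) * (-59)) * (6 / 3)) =51444873 / 208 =247331.12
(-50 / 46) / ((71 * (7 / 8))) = -200 / 11431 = -0.02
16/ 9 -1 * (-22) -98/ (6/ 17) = -2285/ 9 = -253.89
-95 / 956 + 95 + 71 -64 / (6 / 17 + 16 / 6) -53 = 6750649 / 73612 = 91.71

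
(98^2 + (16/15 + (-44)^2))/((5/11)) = 1904276/75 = 25390.35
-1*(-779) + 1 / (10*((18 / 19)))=779.11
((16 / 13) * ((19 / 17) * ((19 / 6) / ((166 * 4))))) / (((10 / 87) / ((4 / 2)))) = 0.11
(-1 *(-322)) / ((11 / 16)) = 5152 / 11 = 468.36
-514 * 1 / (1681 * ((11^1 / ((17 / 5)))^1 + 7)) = -4369 / 146247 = -0.03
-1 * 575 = -575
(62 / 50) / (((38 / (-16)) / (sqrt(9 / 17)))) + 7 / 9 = 7 / 9-744*sqrt(17) / 8075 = 0.40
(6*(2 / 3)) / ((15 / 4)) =16 / 15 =1.07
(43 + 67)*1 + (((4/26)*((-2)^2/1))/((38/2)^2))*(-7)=516174/4693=109.99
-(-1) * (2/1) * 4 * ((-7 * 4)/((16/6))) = -84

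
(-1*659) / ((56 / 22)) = -258.89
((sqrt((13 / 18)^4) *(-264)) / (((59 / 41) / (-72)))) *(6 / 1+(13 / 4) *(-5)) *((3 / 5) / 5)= -12499916 / 1475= -8474.52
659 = 659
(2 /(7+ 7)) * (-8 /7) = -8 /49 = -0.16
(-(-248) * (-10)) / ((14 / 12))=-2125.71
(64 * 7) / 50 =224 / 25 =8.96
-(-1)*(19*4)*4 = 304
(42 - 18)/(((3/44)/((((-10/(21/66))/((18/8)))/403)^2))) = 0.42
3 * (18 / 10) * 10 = 54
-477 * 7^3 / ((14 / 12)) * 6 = -841428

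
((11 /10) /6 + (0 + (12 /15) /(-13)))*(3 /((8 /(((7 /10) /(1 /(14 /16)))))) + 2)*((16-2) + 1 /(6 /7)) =189791 /46080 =4.12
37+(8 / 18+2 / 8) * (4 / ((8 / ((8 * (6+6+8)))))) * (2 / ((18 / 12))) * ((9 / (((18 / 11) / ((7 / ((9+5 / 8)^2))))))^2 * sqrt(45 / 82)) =1024000 * sqrt(410) / 2187801+37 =46.48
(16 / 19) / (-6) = -8 / 57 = -0.14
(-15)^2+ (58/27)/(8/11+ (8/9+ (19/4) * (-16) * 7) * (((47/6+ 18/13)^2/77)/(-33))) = 144764495721/643065667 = 225.12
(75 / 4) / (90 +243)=25 / 444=0.06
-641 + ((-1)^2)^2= -640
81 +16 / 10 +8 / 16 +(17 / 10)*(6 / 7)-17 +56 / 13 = 65397 / 910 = 71.86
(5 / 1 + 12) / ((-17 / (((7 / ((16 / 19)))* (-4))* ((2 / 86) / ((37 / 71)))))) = 9443 / 6364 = 1.48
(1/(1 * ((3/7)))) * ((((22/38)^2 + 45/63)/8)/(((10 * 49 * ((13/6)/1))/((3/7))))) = 153/1238230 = 0.00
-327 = -327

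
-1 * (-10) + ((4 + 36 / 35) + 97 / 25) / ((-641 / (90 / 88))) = 9857369 / 987140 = 9.99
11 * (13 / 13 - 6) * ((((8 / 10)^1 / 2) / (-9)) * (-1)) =-22 / 9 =-2.44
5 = 5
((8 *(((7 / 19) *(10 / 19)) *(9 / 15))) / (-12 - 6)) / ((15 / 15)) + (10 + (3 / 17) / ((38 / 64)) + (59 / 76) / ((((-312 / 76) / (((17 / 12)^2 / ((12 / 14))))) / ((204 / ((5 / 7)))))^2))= 398899400718655513 / 19355764147200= 20608.82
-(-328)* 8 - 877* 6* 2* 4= -39472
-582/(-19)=582/19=30.63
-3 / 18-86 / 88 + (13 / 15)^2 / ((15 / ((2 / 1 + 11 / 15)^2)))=-25721959 / 33412500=-0.77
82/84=41/42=0.98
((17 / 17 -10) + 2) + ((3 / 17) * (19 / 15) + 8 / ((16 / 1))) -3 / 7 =-7979 / 1190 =-6.71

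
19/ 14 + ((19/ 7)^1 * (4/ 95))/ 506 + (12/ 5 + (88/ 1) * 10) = 15651343/ 17710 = 883.76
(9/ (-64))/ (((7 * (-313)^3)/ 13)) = 117/ 13737605056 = 0.00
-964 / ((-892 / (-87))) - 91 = -185.02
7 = 7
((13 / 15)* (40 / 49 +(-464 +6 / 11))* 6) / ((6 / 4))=-12966824 / 8085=-1603.81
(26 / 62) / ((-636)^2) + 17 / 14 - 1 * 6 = -420069005 / 87775632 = -4.79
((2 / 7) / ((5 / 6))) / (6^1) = 2 / 35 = 0.06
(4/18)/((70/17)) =17/315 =0.05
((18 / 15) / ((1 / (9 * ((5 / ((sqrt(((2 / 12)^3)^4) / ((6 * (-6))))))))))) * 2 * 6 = -1088391168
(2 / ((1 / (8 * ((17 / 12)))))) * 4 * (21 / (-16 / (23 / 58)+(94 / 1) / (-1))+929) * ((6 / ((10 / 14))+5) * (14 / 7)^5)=92987012352 / 2575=36111461.11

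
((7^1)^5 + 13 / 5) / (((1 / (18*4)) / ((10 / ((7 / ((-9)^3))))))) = -8823022848 / 7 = -1260431835.43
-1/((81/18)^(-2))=-81/4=-20.25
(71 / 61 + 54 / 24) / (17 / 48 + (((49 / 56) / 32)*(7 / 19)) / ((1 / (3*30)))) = 2.71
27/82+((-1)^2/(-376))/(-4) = 20345/61664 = 0.33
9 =9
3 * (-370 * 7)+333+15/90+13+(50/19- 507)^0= -44537/6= -7422.83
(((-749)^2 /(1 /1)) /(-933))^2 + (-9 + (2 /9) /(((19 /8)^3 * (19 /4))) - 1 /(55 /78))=2255754610323121298 /6239364833295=361535.94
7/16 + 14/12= 1.60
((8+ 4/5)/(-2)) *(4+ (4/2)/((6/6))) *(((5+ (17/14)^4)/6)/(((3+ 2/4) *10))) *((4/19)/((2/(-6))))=9094833/15966650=0.57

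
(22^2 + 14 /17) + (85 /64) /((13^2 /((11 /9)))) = 802325143 /1654848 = 484.83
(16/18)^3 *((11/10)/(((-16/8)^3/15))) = -352/243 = -1.45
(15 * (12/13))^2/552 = 1350/3887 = 0.35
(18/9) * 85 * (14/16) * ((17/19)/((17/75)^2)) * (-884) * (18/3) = -261056250/19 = -13739802.63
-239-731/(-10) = -1659/10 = -165.90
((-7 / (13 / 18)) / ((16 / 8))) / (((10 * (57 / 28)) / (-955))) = 56154 / 247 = 227.34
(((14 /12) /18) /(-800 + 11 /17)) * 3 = -119 /489204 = -0.00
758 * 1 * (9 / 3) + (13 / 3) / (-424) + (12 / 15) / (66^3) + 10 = 174009050537 / 76186440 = 2283.99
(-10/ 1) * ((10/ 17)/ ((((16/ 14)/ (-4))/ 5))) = 1750/ 17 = 102.94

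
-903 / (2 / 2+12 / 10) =-4515 / 11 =-410.45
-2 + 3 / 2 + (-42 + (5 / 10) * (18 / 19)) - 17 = -2243 / 38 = -59.03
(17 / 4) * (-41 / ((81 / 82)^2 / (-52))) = 60926164 / 6561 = 9286.11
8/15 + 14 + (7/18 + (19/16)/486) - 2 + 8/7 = 3828617/272160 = 14.07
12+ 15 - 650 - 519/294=-61227/98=-624.77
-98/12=-49/6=-8.17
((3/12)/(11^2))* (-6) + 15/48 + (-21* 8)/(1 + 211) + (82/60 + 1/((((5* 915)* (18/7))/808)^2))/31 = -2416551524127553/5392748070270000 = -0.45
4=4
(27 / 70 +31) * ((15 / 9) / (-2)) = -2197 / 84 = -26.15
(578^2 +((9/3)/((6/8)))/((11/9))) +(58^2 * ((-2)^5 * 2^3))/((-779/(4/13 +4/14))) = 261025782736/779779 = 334743.28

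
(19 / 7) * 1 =19 / 7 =2.71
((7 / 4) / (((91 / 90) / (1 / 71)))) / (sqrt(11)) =0.01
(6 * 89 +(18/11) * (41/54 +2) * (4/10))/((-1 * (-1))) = 88408/165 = 535.81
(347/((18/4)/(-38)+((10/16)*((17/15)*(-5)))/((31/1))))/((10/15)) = -7357788/3289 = -2237.09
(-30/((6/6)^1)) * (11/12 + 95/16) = -1645/8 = -205.62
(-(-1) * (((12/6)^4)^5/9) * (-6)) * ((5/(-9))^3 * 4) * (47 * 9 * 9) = 49283072000/27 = 1825298962.96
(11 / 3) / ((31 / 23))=2.72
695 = 695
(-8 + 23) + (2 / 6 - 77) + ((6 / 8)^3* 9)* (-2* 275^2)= -55136545 / 96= -574339.01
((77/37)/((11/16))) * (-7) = -784/37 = -21.19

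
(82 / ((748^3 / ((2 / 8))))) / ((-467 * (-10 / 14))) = 287 / 1954436992640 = 0.00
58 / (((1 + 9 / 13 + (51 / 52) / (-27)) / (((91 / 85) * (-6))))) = -14820624 / 65875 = -224.98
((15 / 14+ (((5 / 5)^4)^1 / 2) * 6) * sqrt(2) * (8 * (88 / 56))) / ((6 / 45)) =18810 * sqrt(2) / 49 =542.88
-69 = -69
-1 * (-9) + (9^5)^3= 205891132094658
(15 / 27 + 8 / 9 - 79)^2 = 487204 / 81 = 6014.86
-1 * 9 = -9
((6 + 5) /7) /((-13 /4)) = -44 /91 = -0.48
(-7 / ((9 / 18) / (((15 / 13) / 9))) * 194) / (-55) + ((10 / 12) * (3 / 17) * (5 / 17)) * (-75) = 765473 / 247962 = 3.09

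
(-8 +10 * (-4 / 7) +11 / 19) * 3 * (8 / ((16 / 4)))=-10482 / 133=-78.81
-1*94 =-94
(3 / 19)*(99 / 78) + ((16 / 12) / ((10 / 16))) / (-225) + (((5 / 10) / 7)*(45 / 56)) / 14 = 1784436821 / 9149868000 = 0.20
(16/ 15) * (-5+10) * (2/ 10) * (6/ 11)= 32/ 55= 0.58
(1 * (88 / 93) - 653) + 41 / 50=-3028237 / 4650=-651.23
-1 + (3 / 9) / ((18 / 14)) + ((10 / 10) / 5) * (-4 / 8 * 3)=-281 / 270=-1.04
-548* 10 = -5480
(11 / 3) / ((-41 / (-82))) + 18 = 76 / 3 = 25.33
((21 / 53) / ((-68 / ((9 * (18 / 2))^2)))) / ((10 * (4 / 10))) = -137781 / 14416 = -9.56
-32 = -32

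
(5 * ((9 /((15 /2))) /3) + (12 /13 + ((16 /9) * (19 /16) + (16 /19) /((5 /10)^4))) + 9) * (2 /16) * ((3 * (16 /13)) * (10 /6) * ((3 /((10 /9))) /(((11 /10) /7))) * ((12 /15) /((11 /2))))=20546400 /388531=52.88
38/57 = 2/3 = 0.67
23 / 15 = 1.53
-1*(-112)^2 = -12544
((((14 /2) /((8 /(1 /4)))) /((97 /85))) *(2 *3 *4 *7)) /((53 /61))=762195 /20564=37.06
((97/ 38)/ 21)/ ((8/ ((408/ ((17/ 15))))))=1455/ 266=5.47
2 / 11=0.18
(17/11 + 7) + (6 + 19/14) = 2449/154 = 15.90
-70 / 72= -0.97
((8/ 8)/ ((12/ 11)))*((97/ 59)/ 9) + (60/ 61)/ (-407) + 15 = 2399072749/ 158197644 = 15.17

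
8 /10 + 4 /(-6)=2 /15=0.13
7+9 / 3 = 10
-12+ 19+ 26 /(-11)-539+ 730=195.64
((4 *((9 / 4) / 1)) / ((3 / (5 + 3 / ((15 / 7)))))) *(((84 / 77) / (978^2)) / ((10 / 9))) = 144 / 7306475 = 0.00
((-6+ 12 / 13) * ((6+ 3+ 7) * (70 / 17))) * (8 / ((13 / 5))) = -1029.17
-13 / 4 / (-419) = 13 / 1676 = 0.01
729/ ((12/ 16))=972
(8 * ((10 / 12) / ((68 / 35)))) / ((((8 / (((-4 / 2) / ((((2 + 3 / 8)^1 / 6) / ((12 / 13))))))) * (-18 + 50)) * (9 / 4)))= -350 / 12597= -0.03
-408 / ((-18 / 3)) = 68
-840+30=-810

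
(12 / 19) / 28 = 3 / 133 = 0.02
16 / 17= 0.94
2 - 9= -7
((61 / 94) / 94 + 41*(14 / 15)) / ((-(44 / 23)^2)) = -2683500091 / 256597440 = -10.46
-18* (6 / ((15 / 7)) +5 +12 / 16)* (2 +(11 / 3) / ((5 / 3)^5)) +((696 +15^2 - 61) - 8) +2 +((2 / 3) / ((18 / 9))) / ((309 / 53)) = 14553239677 / 28968750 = 502.38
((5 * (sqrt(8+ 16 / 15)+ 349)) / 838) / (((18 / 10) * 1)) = 5 * sqrt(510) / 11313+ 8725 / 7542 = 1.17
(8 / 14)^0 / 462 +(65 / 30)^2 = 13019 / 2772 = 4.70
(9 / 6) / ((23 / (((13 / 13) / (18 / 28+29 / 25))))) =0.04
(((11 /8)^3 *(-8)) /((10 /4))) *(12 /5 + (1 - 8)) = 30613 /800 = 38.27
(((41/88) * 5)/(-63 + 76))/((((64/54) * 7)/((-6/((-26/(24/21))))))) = 16605/2914912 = 0.01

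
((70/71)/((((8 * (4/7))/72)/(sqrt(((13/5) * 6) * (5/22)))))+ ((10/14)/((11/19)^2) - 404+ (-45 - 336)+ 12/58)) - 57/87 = -19240621/24563+ 2205 * sqrt(429)/1562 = -754.08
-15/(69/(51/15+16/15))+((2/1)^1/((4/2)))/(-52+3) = -3352/3381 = -0.99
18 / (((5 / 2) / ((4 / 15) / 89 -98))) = -1569912 / 2225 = -705.58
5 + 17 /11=72 /11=6.55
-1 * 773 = -773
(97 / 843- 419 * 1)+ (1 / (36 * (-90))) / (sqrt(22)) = -418.89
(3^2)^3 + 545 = 1274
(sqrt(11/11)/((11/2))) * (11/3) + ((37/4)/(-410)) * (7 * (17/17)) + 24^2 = 2836423/4920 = 576.51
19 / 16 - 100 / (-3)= 1657 / 48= 34.52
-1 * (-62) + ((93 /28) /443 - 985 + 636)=-3559855 /12404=-286.99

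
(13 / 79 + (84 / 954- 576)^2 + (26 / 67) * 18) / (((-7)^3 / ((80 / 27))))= -3550648417966640 / 1239236015913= -2865.19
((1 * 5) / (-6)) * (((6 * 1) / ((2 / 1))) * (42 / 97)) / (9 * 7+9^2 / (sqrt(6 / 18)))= -0.01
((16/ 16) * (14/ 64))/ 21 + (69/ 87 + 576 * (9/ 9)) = 1605821/ 2784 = 576.80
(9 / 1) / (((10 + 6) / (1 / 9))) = 1 / 16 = 0.06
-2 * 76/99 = -152/99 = -1.54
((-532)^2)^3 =22670953897037824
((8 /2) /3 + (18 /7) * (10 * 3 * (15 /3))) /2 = 4064 /21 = 193.52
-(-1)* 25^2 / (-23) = -625 / 23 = -27.17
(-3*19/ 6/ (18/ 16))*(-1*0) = 0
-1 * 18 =-18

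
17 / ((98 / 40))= 340 / 49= 6.94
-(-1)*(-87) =-87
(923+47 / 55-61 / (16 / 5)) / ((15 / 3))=180.96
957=957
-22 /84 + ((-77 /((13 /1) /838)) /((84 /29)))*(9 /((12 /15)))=-42103787 /2184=-19278.29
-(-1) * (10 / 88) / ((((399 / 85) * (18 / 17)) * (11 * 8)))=7225 / 27808704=0.00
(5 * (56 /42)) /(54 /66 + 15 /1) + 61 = 61.42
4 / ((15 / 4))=16 / 15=1.07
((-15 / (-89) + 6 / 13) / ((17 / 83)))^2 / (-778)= -3661097049 / 300984518458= -0.01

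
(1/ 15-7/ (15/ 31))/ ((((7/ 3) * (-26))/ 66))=7128/ 455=15.67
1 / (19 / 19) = 1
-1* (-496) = 496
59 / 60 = 0.98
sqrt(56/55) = 2*sqrt(770)/55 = 1.01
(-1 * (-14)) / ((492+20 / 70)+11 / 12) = 1176 / 41429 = 0.03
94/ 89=1.06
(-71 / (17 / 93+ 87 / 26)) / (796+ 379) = -171678 / 10026275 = -0.02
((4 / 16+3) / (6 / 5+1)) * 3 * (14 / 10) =273 / 44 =6.20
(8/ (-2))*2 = -8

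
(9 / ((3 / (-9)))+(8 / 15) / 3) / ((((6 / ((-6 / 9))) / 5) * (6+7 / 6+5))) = 2414 / 1971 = 1.22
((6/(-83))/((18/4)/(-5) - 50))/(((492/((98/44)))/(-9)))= -0.00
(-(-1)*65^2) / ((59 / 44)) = 185900 / 59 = 3150.85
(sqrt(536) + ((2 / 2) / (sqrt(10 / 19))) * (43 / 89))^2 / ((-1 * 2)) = -42491691 / 158420 - 86 * sqrt(6365) / 445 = -283.64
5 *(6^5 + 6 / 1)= 38910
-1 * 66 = -66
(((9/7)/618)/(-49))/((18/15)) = -5/141316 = -0.00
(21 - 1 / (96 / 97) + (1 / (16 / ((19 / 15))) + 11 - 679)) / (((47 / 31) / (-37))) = 15812.28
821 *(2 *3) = 4926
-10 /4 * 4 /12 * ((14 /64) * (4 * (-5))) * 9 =525 /16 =32.81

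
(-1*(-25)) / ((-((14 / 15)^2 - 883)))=5625 / 198479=0.03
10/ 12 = 5/ 6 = 0.83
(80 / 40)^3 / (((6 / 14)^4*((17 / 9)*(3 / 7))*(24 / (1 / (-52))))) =-16807 / 71604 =-0.23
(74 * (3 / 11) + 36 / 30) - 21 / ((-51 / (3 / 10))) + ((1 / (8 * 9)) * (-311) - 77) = -805337 / 13464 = -59.81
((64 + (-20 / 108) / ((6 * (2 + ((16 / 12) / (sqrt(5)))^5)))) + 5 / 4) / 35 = 9600 * sqrt(5) / 1289861867 + 1717215372 / 921329905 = 1.86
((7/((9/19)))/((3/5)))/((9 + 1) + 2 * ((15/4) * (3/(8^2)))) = 17024/7155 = 2.38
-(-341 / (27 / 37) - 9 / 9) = 12644 / 27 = 468.30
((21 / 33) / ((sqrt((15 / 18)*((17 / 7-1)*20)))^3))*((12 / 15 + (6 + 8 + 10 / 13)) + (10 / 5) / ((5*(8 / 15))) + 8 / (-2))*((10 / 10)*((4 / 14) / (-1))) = -67263*sqrt(105) / 35750000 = -0.02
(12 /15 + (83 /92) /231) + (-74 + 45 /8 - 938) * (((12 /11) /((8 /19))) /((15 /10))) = -369249289 /212520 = -1737.48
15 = 15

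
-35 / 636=-0.06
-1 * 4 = -4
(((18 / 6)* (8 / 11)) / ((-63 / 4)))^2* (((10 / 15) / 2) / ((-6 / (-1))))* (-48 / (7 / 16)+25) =-303616 / 3361743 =-0.09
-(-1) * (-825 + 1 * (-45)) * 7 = -6090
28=28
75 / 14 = 5.36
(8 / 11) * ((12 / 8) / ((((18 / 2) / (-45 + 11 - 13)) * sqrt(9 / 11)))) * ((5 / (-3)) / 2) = 470 * sqrt(11) / 297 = 5.25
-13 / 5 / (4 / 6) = -39 / 10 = -3.90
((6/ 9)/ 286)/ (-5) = -1/ 2145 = -0.00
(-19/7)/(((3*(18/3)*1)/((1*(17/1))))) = -323/126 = -2.56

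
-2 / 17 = -0.12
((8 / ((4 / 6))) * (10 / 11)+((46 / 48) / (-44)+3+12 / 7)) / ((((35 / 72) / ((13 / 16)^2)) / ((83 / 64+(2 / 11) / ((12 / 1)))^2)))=149654834519983 / 4103224688640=36.47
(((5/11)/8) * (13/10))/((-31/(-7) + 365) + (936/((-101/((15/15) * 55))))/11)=9191/40202976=0.00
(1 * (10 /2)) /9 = 5 /9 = 0.56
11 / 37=0.30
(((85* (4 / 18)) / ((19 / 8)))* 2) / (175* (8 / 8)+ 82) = 2720 / 43947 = 0.06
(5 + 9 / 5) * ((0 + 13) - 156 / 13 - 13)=-408 / 5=-81.60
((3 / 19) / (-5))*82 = -246 / 95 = -2.59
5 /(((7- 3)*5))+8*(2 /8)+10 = 49 /4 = 12.25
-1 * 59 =-59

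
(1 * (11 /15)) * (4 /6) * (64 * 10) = 2816 /9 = 312.89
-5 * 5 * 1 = -25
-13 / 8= -1.62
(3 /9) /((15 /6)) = 2 /15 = 0.13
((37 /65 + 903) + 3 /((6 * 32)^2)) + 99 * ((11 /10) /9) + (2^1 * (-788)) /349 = 253987041437 /278753280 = 911.15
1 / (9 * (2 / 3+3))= 1 / 33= 0.03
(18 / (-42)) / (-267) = 1 / 623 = 0.00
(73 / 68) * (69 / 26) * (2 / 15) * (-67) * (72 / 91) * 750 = -303731100 / 20111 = -15102.73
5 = 5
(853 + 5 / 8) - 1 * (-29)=882.62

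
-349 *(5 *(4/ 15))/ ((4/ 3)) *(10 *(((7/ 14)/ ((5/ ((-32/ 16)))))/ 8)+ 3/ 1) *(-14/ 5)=26873/ 10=2687.30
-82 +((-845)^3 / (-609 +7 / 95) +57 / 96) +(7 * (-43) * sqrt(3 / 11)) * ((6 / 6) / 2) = 229254590745 / 231392 - 301 * sqrt(33) / 22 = 990684.23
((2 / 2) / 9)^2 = 1 / 81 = 0.01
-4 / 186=-2 / 93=-0.02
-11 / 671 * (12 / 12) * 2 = -0.03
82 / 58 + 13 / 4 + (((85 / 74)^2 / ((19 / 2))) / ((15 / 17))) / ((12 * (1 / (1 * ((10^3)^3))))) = 356192626647559 / 27155484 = 13116784.32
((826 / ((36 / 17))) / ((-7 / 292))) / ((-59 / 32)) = 79424 / 9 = 8824.89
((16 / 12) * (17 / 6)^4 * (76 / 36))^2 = 2518248436201 / 76527504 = 32906.45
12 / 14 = 6 / 7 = 0.86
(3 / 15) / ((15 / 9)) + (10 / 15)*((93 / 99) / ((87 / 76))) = 143639 / 215325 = 0.67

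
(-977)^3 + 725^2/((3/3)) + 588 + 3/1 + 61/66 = -61515208661/66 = -932048616.08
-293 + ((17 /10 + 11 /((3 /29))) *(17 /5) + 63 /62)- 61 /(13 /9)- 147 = -3442667 /30225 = -113.90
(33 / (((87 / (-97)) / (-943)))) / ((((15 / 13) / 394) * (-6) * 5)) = -2576829541 / 6525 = -394916.40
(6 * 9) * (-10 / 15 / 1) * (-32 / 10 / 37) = 3.11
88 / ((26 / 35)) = 1540 / 13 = 118.46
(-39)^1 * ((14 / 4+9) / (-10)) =195 / 4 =48.75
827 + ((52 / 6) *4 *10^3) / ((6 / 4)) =215443 / 9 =23938.11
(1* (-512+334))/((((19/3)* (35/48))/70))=-51264/19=-2698.11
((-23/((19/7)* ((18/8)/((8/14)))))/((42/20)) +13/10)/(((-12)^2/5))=9883/1034208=0.01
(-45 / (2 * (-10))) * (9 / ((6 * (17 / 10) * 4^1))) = 135 / 272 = 0.50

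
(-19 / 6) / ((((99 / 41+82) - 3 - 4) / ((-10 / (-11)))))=-3895 / 104742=-0.04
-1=-1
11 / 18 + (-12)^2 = 2603 / 18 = 144.61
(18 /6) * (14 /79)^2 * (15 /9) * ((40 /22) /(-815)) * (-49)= 0.02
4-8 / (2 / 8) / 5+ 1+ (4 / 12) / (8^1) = -163 / 120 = -1.36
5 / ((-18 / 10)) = -25 / 9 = -2.78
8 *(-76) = -608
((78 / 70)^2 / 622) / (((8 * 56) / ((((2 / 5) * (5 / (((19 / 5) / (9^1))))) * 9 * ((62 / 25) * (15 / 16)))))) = 11457693 / 25942873600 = 0.00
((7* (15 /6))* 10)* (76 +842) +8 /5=803258 /5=160651.60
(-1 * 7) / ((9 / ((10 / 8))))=-35 / 36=-0.97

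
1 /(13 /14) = 14 /13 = 1.08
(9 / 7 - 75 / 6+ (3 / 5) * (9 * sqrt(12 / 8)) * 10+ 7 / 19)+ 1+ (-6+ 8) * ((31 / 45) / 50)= -2938129 / 299250+ 27 * sqrt(6)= 56.32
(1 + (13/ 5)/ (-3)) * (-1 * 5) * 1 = -2/ 3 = -0.67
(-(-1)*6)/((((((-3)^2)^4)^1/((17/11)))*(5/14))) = 476/120285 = 0.00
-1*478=-478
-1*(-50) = 50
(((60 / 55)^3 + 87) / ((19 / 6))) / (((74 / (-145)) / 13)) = -664603875 / 935693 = -710.28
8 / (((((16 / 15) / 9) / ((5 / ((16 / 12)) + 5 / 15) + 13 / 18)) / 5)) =12975 / 8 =1621.88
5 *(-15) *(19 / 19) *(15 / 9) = -125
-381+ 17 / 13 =-379.69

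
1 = 1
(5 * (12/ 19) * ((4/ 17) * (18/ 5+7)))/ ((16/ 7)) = 1113/ 323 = 3.45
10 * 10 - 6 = 94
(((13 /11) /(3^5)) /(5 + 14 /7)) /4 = 13 /74844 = 0.00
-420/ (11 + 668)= -60/ 97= -0.62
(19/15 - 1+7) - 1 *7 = 4/15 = 0.27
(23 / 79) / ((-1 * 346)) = -23 / 27334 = -0.00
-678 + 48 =-630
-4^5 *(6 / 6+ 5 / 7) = -12288 / 7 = -1755.43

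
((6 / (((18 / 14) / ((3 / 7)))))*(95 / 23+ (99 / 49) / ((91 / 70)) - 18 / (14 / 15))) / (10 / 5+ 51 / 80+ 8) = -31883200 / 12468001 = -2.56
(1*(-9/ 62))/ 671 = -0.00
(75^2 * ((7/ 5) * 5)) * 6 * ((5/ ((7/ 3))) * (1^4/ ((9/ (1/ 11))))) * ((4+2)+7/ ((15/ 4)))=442500/ 11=40227.27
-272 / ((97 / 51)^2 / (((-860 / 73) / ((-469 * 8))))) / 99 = -8450360 / 3543495263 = -0.00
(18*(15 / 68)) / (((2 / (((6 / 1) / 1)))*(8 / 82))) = 16605 / 136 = 122.10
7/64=0.11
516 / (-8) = -129 / 2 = -64.50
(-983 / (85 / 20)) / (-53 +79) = -1966 / 221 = -8.90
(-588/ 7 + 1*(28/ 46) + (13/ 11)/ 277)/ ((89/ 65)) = -379850055/ 6237209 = -60.90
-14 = -14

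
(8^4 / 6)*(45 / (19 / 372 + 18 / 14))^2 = 9373800038400 / 12117361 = 773584.28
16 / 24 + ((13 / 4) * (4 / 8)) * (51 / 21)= 775 / 168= 4.61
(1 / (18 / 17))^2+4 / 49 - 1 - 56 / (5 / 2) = -1780207 / 79380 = -22.43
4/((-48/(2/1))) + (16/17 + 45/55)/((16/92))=22327/2244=9.95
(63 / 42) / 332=3 / 664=0.00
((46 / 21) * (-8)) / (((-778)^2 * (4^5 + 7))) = -92 / 3276250971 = -0.00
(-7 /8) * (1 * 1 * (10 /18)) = -35 /72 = -0.49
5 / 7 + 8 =61 / 7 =8.71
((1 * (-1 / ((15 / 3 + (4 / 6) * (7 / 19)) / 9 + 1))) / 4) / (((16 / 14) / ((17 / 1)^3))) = -2520369 / 3712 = -678.98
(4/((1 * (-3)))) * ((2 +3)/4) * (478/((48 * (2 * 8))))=-1195/1152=-1.04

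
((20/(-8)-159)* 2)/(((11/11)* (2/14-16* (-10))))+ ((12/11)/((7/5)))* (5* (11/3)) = 12.27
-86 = -86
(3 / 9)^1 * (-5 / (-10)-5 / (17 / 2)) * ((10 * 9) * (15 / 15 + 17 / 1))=-810 / 17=-47.65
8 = 8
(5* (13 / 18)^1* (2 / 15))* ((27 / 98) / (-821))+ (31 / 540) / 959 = -302713 / 2976141420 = -0.00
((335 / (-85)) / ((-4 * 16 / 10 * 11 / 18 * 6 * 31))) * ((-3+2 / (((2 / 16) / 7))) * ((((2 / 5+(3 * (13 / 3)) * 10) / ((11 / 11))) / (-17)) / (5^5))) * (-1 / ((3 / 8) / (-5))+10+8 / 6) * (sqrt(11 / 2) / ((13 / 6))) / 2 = -132133179 * sqrt(22) / 32028425000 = -0.02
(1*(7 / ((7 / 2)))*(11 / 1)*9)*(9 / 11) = 162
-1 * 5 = -5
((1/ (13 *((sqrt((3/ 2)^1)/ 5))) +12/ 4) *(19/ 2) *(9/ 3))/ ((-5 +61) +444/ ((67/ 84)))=6365 *sqrt(6)/ 1067248 +11457/ 82096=0.15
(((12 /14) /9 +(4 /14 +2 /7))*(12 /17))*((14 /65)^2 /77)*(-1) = -224 /790075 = -0.00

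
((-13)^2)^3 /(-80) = -4826809 /80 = -60335.11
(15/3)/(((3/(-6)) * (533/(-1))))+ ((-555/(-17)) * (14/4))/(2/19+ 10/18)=354128975/2047786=172.93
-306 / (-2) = 153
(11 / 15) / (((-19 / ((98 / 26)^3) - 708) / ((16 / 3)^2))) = -331299584 / 11250526725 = -0.03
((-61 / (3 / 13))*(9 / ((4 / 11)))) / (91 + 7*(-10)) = -8723 / 28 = -311.54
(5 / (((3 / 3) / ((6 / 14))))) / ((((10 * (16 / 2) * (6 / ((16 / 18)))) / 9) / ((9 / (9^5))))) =1 / 183708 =0.00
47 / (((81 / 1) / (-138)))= -2162 / 27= -80.07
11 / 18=0.61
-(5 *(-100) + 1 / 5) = 499.80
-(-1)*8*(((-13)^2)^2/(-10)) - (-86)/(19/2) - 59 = -2175381/95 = -22898.75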